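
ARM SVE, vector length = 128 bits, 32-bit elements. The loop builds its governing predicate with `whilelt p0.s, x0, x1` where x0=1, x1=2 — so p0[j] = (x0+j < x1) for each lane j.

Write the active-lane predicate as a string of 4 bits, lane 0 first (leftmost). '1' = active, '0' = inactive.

predicate = 1000

128-bit reg / 32-bit elem → 4 lanes
active while 1+j < 2, i.e. j ∈ [0,1) capped at 4 ⇒ 1
bits (lane 0 leftmost): 1000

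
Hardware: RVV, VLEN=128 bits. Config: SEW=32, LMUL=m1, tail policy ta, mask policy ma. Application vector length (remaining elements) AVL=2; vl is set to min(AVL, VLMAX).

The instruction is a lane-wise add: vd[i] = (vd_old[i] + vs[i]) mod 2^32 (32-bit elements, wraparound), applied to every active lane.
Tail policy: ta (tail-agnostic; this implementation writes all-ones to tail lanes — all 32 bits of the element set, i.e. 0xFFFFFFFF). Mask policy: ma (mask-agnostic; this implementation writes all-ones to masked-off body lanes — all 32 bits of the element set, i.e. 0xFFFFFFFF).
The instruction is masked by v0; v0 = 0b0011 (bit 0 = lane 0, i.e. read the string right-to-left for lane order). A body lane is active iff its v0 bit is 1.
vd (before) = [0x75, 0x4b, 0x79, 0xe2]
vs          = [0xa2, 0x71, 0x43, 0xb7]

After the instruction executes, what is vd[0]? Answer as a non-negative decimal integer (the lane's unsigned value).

VLMAX = (128 × 1) / 32 = 4 lanes
vl = min(AVL, VLMAX) = min(2, 4) = 2
  i=0: add(0x75,0xa2) → 279
  i=1: add(0x4b,0x71) → 188
  i=2: tail/ones → 4294967295
  i=3: tail/ones → 4294967295

vd[0] = 279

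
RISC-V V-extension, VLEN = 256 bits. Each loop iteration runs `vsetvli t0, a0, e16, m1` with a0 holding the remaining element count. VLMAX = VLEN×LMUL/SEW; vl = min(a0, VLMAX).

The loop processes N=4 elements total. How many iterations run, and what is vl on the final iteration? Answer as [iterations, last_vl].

lanes per group: 256·1/16 = 16
N=4: ⌈4/16⌉ = 1 iters; last vl = 4 − 0×16 = 4

[iterations, last_vl] = [1, 4]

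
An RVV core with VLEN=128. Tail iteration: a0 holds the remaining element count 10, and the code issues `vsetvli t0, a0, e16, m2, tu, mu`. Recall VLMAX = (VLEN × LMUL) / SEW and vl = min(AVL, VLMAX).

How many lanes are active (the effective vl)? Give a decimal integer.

vl = 10

VLMAX = (128 × 2) / 16 = 16 lanes
AVL=10 ≤ VLMAX=16, so vl = 10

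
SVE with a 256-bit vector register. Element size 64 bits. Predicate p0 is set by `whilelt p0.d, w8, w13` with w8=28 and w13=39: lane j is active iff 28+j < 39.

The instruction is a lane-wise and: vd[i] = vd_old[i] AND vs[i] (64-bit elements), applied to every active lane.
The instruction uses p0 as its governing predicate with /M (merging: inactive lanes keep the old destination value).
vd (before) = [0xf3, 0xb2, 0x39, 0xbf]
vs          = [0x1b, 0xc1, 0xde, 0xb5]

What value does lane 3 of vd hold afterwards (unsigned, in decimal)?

vd[3] = 181

lane count: 256 div 64 = 4
p0[j] = (28+j < 39); true for j=0..3 → 4 lanes set
vd[0] and(0xf3,0x1b) -> 0x13
vd[1] and(0xb2,0xc1) -> 0x80
vd[2] and(0x39,0xde) -> 0x18
vd[3] and(0xbf,0xb5) -> 0xb5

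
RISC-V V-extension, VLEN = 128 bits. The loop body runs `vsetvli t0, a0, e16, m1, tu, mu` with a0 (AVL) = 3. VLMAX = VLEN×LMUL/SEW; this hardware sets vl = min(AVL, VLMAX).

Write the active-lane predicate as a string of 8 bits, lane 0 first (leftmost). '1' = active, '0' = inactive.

predicate = 11100000

VLMAX = (128 × 1) / 16 = 8 lanes
AVL=3 ≤ VLMAX=8, so vl = 3
bits (lane 0 leftmost): 11100000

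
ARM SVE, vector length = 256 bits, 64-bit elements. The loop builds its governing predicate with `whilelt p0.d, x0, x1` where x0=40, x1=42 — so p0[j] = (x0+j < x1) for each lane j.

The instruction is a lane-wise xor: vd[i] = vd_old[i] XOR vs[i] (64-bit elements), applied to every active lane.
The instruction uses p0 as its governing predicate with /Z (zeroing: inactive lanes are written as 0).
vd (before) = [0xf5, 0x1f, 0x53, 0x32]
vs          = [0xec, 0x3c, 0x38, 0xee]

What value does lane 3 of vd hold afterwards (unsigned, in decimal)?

register lanes = 256/64 = 4
p0[j] = (40+j < 42); true for j=0..1 → 2 lanes set
lane  0: xor(0xf5,0xec) ⇒ 0x19
lane  1: xor(0x1f,0x3c) ⇒ 0x23
lane  2: tail/zero ⇒ 0x00
lane  3: tail/zero ⇒ 0x00

vd[3] = 0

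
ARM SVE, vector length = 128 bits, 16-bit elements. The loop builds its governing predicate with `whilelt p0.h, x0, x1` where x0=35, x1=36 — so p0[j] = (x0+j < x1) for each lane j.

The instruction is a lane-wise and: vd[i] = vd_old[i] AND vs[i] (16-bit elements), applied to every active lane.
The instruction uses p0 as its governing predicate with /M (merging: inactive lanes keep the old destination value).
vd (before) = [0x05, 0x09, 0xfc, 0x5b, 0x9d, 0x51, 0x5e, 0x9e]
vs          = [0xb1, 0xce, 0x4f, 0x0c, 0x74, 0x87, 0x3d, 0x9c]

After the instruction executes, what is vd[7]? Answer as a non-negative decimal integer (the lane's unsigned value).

lane count: 128 div 16 = 8
active while 35+j < 36, i.e. j ∈ [0,1) capped at 8 ⇒ 1
[0] and(0x05,0xb1) = 0x01
[1] tail/keep = 0x09
[2] tail/keep = 0xfc
[3] tail/keep = 0x5b
[4] tail/keep = 0x9d
[5] tail/keep = 0x51
[6] tail/keep = 0x5e
[7] tail/keep = 0x9e

vd[7] = 158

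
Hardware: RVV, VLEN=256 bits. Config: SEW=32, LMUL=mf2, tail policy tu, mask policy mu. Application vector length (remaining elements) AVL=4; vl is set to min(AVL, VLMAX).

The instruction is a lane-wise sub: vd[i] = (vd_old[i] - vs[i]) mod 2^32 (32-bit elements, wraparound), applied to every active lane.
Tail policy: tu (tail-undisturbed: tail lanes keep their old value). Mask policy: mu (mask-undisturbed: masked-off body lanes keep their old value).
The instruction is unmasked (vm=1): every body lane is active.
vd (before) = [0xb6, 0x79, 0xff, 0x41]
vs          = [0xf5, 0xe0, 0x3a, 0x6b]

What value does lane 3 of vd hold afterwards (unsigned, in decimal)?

lanes per group: 256·1/2/32 = 4
vl ← min(4, 4) = 4
[0] sub(0xb6,0xf5) = 0xffffffc1
[1] sub(0x79,0xe0) = 0xffffff99
[2] sub(0xff,0x3a) = 0xc5
[3] sub(0x41,0x6b) = 0xffffffd6

vd[3] = 4294967254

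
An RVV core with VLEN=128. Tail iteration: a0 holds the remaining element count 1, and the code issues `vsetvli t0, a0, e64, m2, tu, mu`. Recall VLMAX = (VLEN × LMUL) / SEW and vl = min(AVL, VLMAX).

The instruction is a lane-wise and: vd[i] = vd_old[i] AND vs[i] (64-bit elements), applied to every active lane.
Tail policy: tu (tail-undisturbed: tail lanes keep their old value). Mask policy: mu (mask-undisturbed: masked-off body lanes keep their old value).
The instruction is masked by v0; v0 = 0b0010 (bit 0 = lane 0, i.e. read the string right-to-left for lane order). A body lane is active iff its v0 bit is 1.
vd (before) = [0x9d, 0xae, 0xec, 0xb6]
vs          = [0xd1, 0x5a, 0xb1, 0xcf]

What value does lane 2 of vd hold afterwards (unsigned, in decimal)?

VLMAX = (128 × 2) / 64 = 4 lanes
vl ← min(1, 4) = 1
[0] mask-off/keep = 0x9d
[1] tail/keep = 0xae
[2] tail/keep = 0xec
[3] tail/keep = 0xb6

vd[2] = 236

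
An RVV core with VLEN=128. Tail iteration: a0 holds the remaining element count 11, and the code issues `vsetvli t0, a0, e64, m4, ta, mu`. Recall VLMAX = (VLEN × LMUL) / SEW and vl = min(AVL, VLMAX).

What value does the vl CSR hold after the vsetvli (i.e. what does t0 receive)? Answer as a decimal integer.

vl = 8

VLMAX = VLEN×LMUL/SEW = 128×4/64 = 8
vl = min(AVL, VLMAX) = min(11, 8) = 8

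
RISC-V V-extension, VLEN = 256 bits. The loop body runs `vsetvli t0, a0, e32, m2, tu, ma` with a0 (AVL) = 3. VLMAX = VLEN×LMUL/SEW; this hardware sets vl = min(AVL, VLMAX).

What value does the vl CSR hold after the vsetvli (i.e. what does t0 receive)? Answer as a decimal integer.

vl = 3

VLMAX = VLEN×LMUL/SEW = 256×2/32 = 16
AVL=3 ≤ VLMAX=16, so vl = 3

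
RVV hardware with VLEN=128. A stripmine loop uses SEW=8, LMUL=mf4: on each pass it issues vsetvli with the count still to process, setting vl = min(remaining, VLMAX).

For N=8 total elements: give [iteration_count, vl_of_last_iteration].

VLMAX = VLEN×LMUL/SEW = 128×1/4/8 = 4
8 elements at 4/iter → 2 passes, remainder 4 on the last

[iterations, last_vl] = [2, 4]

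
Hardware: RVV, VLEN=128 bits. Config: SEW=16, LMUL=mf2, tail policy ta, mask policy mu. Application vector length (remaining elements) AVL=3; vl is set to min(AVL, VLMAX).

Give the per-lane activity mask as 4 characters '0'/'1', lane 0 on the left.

lanes per group: 128·1/2/16 = 4
vl ← min(3, 4) = 3
bits (lane 0 leftmost): 1110

predicate = 1110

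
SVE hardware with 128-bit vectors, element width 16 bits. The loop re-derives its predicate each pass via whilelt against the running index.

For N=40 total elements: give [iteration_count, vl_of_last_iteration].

128-bit reg / 16-bit elem → 8 lanes
40 elements at 8/iter → 5 passes, remainder 8 on the last

[iterations, last_vl] = [5, 8]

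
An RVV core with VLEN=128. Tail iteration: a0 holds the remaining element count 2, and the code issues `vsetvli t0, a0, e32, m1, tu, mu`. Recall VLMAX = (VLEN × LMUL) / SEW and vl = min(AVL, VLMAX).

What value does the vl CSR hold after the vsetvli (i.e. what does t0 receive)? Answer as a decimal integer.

VLMAX = VLEN×LMUL/SEW = 128×1/32 = 4
vl = min(AVL, VLMAX) = min(2, 4) = 2

vl = 2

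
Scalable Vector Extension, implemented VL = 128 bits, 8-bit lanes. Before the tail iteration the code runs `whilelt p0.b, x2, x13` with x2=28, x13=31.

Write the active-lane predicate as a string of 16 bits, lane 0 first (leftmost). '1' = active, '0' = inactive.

128-bit reg / 8-bit elem → 16 lanes
whilelt: lane j active iff 28+j < 31 → j < 3 → 3 active
bits (lane 0 leftmost): 1110000000000000

predicate = 1110000000000000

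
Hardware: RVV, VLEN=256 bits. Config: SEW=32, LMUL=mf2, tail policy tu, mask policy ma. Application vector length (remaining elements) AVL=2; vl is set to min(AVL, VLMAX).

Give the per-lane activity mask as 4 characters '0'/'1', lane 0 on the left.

predicate = 1100

VLMAX = VLEN×LMUL/SEW = 256×1/2/32 = 4
vl ← min(2, 4) = 2
bits (lane 0 leftmost): 1100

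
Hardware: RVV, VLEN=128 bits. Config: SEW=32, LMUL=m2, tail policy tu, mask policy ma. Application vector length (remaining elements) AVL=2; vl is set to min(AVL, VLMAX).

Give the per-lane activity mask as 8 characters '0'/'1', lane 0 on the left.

VLMAX = (128 × 2) / 32 = 8 lanes
vl ← min(2, 8) = 2
bits (lane 0 leftmost): 11000000

predicate = 11000000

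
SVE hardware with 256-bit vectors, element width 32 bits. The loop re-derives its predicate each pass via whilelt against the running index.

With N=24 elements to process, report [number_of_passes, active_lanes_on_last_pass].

256-bit reg / 32-bit elem → 8 lanes
24 elements at 8/iter → 3 passes, remainder 8 on the last

[iterations, last_vl] = [3, 8]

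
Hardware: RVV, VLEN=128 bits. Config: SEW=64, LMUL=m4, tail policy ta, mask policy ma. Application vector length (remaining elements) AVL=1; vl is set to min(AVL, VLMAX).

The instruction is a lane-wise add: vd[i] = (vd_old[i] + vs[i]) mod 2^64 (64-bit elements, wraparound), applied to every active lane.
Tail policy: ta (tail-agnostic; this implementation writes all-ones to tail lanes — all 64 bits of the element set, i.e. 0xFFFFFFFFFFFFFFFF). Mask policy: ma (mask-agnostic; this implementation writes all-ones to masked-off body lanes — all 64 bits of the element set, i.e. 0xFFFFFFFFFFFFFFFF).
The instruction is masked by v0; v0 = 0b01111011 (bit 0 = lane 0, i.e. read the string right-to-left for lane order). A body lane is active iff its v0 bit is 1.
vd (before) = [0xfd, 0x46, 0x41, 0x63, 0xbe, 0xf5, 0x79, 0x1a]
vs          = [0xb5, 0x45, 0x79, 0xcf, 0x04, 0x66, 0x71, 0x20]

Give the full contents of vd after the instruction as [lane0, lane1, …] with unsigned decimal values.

vd = [434, 18446744073709551615, 18446744073709551615, 18446744073709551615, 18446744073709551615, 18446744073709551615, 18446744073709551615, 18446744073709551615]

VLMAX = (128 × 4) / 64 = 8 lanes
vl = min(AVL, VLMAX) = min(1, 8) = 1
[0] add(0xfd,0xb5) = 0x1b2
[1] tail/ones = 0xffffffffffffffff
[2] tail/ones = 0xffffffffffffffff
[3] tail/ones = 0xffffffffffffffff
[4] tail/ones = 0xffffffffffffffff
[5] tail/ones = 0xffffffffffffffff
[6] tail/ones = 0xffffffffffffffff
[7] tail/ones = 0xffffffffffffffff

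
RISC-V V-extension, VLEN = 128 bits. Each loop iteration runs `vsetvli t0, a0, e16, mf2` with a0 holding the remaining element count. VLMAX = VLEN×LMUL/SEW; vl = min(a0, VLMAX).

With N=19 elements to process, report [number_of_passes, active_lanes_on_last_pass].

[iterations, last_vl] = [5, 3]

lanes per group: 128·1/2/16 = 4
19 elements at 4/iter → 5 passes, remainder 3 on the last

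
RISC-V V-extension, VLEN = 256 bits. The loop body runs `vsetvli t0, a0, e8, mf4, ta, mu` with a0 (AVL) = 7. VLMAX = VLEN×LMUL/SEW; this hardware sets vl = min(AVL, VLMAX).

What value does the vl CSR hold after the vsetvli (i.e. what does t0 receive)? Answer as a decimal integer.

lanes per group: 256·1/4/8 = 8
vl ← min(7, 8) = 7

vl = 7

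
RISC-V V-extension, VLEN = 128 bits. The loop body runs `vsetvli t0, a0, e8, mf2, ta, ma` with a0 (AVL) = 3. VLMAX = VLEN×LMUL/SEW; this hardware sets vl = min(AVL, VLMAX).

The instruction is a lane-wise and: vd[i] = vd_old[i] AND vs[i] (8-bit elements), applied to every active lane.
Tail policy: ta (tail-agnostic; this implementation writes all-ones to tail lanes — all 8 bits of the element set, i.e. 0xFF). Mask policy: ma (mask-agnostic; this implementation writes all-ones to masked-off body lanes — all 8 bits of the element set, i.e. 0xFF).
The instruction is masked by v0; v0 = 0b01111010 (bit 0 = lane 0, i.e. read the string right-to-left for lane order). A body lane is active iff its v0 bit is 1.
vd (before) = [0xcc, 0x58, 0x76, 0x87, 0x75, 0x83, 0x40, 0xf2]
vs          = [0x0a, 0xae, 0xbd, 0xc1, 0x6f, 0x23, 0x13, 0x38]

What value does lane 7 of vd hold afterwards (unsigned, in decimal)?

lanes per group: 128·1/2/8 = 8
vl = min(AVL, VLMAX) = min(3, 8) = 3
[0] mask-off/ones = 0xff
[1] and(0x58,0xae) = 0x08
[2] mask-off/ones = 0xff
[3] tail/ones = 0xff
[4] tail/ones = 0xff
[5] tail/ones = 0xff
[6] tail/ones = 0xff
[7] tail/ones = 0xff

vd[7] = 255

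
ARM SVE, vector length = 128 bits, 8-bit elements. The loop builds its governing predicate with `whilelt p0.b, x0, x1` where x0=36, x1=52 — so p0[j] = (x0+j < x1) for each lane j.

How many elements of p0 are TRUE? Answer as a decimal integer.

128-bit reg / 8-bit elem → 16 lanes
whilelt: lane j active iff 36+j < 52 → j < 16 → 16 active

vl = 16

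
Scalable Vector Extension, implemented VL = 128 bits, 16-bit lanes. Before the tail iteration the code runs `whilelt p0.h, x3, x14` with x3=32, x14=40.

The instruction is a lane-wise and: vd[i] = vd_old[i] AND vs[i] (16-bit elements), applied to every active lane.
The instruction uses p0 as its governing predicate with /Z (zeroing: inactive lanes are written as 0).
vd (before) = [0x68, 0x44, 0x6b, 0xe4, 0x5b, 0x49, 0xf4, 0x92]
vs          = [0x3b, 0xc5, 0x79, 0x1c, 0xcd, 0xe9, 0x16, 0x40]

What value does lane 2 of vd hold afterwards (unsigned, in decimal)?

vd[2] = 105

lane count: 128 div 16 = 8
whilelt: lane j active iff 32+j < 40 → j < 8 → 8 active
[0] and(0x68,0x3b) = 0x28
[1] and(0x44,0xc5) = 0x44
[2] and(0x6b,0x79) = 0x69
[3] and(0xe4,0x1c) = 0x04
[4] and(0x5b,0xcd) = 0x49
[5] and(0x49,0xe9) = 0x49
[6] and(0xf4,0x16) = 0x14
[7] and(0x92,0x40) = 0x00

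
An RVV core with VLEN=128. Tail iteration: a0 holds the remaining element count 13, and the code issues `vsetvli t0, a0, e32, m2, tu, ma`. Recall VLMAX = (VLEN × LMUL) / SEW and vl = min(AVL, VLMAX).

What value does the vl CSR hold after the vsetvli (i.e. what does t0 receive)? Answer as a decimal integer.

VLMAX = (128 × 2) / 32 = 8 lanes
vl = min(AVL, VLMAX) = min(13, 8) = 8

vl = 8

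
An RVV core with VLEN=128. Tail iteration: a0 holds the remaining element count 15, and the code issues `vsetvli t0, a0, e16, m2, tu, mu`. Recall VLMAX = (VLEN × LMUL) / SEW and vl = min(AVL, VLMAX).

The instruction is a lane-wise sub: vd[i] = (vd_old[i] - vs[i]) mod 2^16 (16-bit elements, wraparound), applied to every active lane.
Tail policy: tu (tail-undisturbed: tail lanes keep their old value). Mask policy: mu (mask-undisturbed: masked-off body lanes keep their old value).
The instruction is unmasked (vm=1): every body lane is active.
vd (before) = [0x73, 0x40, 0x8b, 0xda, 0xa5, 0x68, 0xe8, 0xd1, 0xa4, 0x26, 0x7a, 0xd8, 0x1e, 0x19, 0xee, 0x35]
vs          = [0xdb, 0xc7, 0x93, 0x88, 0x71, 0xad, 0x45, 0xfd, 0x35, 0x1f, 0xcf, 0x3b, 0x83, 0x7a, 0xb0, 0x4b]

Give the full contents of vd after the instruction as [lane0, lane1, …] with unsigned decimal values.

vd = [65432, 65401, 65528, 82, 52, 65467, 163, 65492, 111, 7, 65451, 157, 65435, 65439, 62, 53]

VLMAX = (128 × 2) / 16 = 16 lanes
vl ← min(15, 16) = 15
lane  0: sub(0x73,0xdb) ⇒ 0xff98
lane  1: sub(0x40,0xc7) ⇒ 0xff79
lane  2: sub(0x8b,0x93) ⇒ 0xfff8
lane  3: sub(0xda,0x88) ⇒ 0x52
lane  4: sub(0xa5,0x71) ⇒ 0x34
lane  5: sub(0x68,0xad) ⇒ 0xffbb
lane  6: sub(0xe8,0x45) ⇒ 0xa3
lane  7: sub(0xd1,0xfd) ⇒ 0xffd4
lane  8: sub(0xa4,0x35) ⇒ 0x6f
lane  9: sub(0x26,0x1f) ⇒ 0x07
lane 10: sub(0x7a,0xcf) ⇒ 0xffab
lane 11: sub(0xd8,0x3b) ⇒ 0x9d
lane 12: sub(0x1e,0x83) ⇒ 0xff9b
lane 13: sub(0x19,0x7a) ⇒ 0xff9f
lane 14: sub(0xee,0xb0) ⇒ 0x3e
lane 15: tail/keep ⇒ 0x35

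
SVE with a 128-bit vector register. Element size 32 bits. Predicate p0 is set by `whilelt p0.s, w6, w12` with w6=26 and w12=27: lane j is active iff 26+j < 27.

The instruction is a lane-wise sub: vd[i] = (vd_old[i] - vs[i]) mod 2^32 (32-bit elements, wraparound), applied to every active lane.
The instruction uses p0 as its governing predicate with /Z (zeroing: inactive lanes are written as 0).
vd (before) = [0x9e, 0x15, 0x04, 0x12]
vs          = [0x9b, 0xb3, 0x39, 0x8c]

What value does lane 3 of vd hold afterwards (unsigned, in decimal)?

128-bit reg / 32-bit elem → 4 lanes
active while 26+j < 27, i.e. j ∈ [0,1) capped at 4 ⇒ 1
vd[0] sub(0x9e,0x9b) -> 0x03
vd[1] tail/zero -> 0x00
vd[2] tail/zero -> 0x00
vd[3] tail/zero -> 0x00

vd[3] = 0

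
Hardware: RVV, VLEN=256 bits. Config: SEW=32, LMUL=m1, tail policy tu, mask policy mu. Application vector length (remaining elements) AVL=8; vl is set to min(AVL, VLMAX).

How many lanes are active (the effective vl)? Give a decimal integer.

vl = 8

lanes per group: 256·1/32 = 8
vl = min(AVL, VLMAX) = min(8, 8) = 8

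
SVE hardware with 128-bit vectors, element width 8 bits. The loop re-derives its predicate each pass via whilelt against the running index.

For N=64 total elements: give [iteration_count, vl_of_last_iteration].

128-bit reg / 8-bit elem → 16 lanes
iterations = ceil(64/16) = 4; final-pass vl = 16

[iterations, last_vl] = [4, 16]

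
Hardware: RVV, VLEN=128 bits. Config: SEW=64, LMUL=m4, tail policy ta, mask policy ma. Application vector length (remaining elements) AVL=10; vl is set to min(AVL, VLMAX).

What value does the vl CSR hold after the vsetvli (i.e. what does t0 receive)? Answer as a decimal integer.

vl = 8

VLMAX = (128 × 4) / 64 = 8 lanes
vl = min(AVL, VLMAX) = min(10, 8) = 8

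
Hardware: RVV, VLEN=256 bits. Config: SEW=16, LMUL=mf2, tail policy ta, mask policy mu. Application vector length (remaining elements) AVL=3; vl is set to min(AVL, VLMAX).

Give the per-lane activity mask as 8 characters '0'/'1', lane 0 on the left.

lanes per group: 256·1/2/16 = 8
AVL=3 ≤ VLMAX=8, so vl = 3
bits (lane 0 leftmost): 11100000

predicate = 11100000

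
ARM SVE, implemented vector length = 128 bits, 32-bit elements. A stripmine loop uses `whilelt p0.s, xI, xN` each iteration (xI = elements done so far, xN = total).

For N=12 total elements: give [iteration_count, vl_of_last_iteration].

128-bit reg / 32-bit elem → 4 lanes
N=12: ⌈12/4⌉ = 3 iters; last vl = 12 − 2×4 = 4

[iterations, last_vl] = [3, 4]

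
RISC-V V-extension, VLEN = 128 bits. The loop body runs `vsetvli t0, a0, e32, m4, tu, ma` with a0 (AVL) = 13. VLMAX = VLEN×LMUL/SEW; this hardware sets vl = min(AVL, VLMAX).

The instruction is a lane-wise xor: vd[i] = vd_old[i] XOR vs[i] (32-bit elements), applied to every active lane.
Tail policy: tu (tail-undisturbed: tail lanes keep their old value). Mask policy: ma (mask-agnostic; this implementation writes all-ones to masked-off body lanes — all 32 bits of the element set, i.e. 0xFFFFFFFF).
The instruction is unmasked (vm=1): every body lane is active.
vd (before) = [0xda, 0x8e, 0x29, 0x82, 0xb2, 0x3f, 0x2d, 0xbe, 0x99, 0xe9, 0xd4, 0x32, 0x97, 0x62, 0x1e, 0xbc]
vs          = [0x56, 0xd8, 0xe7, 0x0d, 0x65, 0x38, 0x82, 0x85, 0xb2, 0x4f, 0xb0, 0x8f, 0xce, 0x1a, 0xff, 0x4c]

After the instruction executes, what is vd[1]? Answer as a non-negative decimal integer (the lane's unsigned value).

vd[1] = 86

VLMAX = (128 × 4) / 32 = 16 lanes
AVL=13 ≤ VLMAX=16, so vl = 13
vd[0] xor(0xda,0x56) -> 0x8c
vd[1] xor(0x8e,0xd8) -> 0x56
vd[2] xor(0x29,0xe7) -> 0xce
vd[3] xor(0x82,0x0d) -> 0x8f
vd[4] xor(0xb2,0x65) -> 0xd7
vd[5] xor(0x3f,0x38) -> 0x07
vd[6] xor(0x2d,0x82) -> 0xaf
vd[7] xor(0xbe,0x85) -> 0x3b
vd[8] xor(0x99,0xb2) -> 0x2b
vd[9] xor(0xe9,0x4f) -> 0xa6
vd[10] xor(0xd4,0xb0) -> 0x64
vd[11] xor(0x32,0x8f) -> 0xbd
vd[12] xor(0x97,0xce) -> 0x59
vd[13] tail/keep -> 0x62
vd[14] tail/keep -> 0x1e
vd[15] tail/keep -> 0xbc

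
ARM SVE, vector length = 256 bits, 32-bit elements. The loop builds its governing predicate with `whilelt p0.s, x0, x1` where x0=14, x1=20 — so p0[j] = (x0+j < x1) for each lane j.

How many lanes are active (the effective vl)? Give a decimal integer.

vl = 6

register lanes = 256/32 = 8
p0[j] = (14+j < 20); true for j=0..5 → 6 lanes set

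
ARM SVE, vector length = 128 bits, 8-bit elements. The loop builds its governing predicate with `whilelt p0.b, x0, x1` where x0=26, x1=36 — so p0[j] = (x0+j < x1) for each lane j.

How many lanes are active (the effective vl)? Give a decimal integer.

vl = 10

register lanes = 128/8 = 16
whilelt: lane j active iff 26+j < 36 → j < 10 → 10 active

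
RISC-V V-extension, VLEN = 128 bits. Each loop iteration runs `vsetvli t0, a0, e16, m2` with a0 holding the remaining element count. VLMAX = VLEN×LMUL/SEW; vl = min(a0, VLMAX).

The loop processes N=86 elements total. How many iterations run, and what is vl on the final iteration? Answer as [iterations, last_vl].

[iterations, last_vl] = [6, 6]

lanes per group: 128·2/16 = 16
86 elements at 16/iter → 6 passes, remainder 6 on the last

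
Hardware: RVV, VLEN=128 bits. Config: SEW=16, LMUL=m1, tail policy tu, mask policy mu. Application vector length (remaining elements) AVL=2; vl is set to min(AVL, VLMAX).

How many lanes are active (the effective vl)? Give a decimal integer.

lanes per group: 128·1/16 = 8
vl = min(AVL, VLMAX) = min(2, 8) = 2

vl = 2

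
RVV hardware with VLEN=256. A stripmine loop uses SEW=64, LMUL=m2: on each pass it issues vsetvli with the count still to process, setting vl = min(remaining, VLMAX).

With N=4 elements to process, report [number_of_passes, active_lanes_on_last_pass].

lanes per group: 256·2/64 = 8
N=4: ⌈4/8⌉ = 1 iters; last vl = 4 − 0×8 = 4

[iterations, last_vl] = [1, 4]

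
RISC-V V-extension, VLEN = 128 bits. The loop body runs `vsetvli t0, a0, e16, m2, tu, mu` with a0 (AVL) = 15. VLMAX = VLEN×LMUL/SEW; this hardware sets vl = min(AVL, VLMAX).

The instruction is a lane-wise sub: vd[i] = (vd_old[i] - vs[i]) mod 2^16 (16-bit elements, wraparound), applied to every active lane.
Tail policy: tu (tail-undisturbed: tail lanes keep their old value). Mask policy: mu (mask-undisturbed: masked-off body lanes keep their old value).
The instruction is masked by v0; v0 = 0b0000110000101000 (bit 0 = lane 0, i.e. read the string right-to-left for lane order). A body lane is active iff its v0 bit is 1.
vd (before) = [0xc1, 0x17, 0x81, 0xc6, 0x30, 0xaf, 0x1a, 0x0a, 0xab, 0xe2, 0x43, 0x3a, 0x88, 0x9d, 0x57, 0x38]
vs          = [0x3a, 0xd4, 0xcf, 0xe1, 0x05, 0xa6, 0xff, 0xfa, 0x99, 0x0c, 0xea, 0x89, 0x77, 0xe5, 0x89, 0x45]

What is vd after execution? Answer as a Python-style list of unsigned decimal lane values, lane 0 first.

vd = [193, 23, 129, 65509, 48, 9, 26, 10, 171, 226, 65369, 65457, 136, 157, 87, 56]

VLMAX = (128 × 2) / 16 = 16 lanes
vl = min(AVL, VLMAX) = min(15, 16) = 15
vd[0] mask-off/keep -> 0xc1
vd[1] mask-off/keep -> 0x17
vd[2] mask-off/keep -> 0x81
vd[3] sub(0xc6,0xe1) -> 0xffe5
vd[4] mask-off/keep -> 0x30
vd[5] sub(0xaf,0xa6) -> 0x09
vd[6] mask-off/keep -> 0x1a
vd[7] mask-off/keep -> 0x0a
vd[8] mask-off/keep -> 0xab
vd[9] mask-off/keep -> 0xe2
vd[10] sub(0x43,0xea) -> 0xff59
vd[11] sub(0x3a,0x89) -> 0xffb1
vd[12] mask-off/keep -> 0x88
vd[13] mask-off/keep -> 0x9d
vd[14] mask-off/keep -> 0x57
vd[15] tail/keep -> 0x38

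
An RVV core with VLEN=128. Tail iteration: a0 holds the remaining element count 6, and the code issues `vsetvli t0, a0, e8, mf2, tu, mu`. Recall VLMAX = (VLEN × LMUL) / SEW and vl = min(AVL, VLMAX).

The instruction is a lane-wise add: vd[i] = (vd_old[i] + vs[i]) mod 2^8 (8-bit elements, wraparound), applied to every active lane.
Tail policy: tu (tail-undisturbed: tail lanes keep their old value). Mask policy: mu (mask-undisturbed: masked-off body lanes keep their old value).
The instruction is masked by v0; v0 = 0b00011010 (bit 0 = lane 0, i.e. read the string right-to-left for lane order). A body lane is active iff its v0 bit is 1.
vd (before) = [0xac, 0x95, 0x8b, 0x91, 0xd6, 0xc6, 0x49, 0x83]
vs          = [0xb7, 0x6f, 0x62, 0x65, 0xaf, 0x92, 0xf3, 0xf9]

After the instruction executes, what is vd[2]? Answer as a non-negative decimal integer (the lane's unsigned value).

vd[2] = 139

VLMAX = VLEN×LMUL/SEW = 128×1/2/8 = 8
vl = min(AVL, VLMAX) = min(6, 8) = 6
vd[0] mask-off/keep -> 0xac
vd[1] add(0x95,0x6f) -> 0x04
vd[2] mask-off/keep -> 0x8b
vd[3] add(0x91,0x65) -> 0xf6
vd[4] add(0xd6,0xaf) -> 0x85
vd[5] mask-off/keep -> 0xc6
vd[6] tail/keep -> 0x49
vd[7] tail/keep -> 0x83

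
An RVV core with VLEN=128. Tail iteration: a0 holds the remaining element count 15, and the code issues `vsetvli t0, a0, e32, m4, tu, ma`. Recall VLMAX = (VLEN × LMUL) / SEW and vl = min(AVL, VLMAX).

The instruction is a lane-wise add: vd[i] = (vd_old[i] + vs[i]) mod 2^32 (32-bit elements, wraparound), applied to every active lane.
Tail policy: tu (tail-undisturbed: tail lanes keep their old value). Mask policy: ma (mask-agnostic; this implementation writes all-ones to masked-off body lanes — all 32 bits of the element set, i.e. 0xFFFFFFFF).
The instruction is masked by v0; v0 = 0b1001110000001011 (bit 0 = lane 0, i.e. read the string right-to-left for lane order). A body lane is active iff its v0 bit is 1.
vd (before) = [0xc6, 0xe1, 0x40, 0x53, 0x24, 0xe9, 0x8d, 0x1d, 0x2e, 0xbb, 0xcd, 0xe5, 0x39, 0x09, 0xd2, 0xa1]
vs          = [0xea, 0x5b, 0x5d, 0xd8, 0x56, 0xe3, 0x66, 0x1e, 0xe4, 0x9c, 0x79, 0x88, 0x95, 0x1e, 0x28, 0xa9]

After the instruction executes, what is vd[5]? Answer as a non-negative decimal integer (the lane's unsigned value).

vd[5] = 4294967295

lanes per group: 128·4/32 = 16
AVL=15 ≤ VLMAX=16, so vl = 15
[0] add(0xc6,0xea) = 0x1b0
[1] add(0xe1,0x5b) = 0x13c
[2] mask-off/ones = 0xffffffff
[3] add(0x53,0xd8) = 0x12b
[4] mask-off/ones = 0xffffffff
[5] mask-off/ones = 0xffffffff
[6] mask-off/ones = 0xffffffff
[7] mask-off/ones = 0xffffffff
[8] mask-off/ones = 0xffffffff
[9] mask-off/ones = 0xffffffff
[10] add(0xcd,0x79) = 0x146
[11] add(0xe5,0x88) = 0x16d
[12] add(0x39,0x95) = 0xce
[13] mask-off/ones = 0xffffffff
[14] mask-off/ones = 0xffffffff
[15] tail/keep = 0xa1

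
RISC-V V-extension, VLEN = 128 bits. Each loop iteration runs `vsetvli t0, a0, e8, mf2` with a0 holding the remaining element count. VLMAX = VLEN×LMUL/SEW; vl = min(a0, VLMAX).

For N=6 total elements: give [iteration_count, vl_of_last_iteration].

VLMAX = (128 × 1/2) / 8 = 8 lanes
iterations = ceil(6/8) = 1; final-pass vl = 6

[iterations, last_vl] = [1, 6]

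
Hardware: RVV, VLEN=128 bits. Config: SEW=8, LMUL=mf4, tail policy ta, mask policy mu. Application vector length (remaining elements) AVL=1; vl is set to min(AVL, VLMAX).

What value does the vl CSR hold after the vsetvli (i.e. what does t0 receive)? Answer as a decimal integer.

VLMAX = (128 × 1/4) / 8 = 4 lanes
vl ← min(1, 4) = 1

vl = 1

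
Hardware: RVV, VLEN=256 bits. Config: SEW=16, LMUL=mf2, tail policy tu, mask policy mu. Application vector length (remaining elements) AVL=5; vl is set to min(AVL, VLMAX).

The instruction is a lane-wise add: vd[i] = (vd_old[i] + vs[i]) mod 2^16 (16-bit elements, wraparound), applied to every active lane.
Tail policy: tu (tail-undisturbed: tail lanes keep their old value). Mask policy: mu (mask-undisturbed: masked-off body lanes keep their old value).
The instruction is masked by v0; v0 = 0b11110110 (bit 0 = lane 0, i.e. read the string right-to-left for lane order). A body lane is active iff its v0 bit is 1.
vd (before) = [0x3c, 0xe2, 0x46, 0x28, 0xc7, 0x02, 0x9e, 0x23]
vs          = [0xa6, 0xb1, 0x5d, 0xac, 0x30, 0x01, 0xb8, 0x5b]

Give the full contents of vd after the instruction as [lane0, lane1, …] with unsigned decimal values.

lanes per group: 256·1/2/16 = 8
vl = min(AVL, VLMAX) = min(5, 8) = 5
[0] mask-off/keep = 0x3c
[1] add(0xe2,0xb1) = 0x193
[2] add(0x46,0x5d) = 0xa3
[3] mask-off/keep = 0x28
[4] add(0xc7,0x30) = 0xf7
[5] tail/keep = 0x02
[6] tail/keep = 0x9e
[7] tail/keep = 0x23

vd = [60, 403, 163, 40, 247, 2, 158, 35]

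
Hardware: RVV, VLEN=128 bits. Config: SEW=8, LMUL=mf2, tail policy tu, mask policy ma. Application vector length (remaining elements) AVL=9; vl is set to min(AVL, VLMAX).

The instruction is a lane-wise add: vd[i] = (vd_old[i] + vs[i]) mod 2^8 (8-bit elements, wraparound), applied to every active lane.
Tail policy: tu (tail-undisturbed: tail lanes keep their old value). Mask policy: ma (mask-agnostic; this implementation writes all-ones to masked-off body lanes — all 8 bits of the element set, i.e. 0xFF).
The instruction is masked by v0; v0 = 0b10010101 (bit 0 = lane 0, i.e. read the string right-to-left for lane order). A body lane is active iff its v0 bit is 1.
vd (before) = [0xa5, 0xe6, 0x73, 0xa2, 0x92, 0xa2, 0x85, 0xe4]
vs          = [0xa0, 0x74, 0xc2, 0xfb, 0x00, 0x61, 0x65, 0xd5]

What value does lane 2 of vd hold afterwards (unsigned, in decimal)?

vd[2] = 53

lanes per group: 128·1/2/8 = 8
AVL=9 > VLMAX=8, so vl = 8
[0] add(0xa5,0xa0) = 0x45
[1] mask-off/ones = 0xff
[2] add(0x73,0xc2) = 0x35
[3] mask-off/ones = 0xff
[4] add(0x92,0x00) = 0x92
[5] mask-off/ones = 0xff
[6] mask-off/ones = 0xff
[7] add(0xe4,0xd5) = 0xb9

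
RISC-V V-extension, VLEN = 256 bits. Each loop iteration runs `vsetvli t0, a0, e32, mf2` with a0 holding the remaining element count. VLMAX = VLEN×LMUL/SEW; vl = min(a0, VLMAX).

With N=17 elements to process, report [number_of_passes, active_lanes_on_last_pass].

VLMAX = (256 × 1/2) / 32 = 4 lanes
N=17: ⌈17/4⌉ = 5 iters; last vl = 17 − 4×4 = 1

[iterations, last_vl] = [5, 1]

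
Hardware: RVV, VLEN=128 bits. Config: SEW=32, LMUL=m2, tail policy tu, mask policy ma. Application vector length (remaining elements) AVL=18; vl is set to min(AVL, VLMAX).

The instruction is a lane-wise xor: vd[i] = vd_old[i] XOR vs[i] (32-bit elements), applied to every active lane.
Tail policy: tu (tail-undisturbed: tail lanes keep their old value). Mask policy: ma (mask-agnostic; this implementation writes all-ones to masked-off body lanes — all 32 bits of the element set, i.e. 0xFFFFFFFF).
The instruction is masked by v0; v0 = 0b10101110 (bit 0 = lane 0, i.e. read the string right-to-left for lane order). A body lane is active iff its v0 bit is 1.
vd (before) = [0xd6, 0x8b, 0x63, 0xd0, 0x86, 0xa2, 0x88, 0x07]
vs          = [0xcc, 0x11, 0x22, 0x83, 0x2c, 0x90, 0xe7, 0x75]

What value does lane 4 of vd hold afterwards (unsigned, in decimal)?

VLMAX = VLEN×LMUL/SEW = 128×2/32 = 8
vl ← min(18, 8) = 8
[0] mask-off/ones = 0xffffffff
[1] xor(0x8b,0x11) = 0x9a
[2] xor(0x63,0x22) = 0x41
[3] xor(0xd0,0x83) = 0x53
[4] mask-off/ones = 0xffffffff
[5] xor(0xa2,0x90) = 0x32
[6] mask-off/ones = 0xffffffff
[7] xor(0x07,0x75) = 0x72

vd[4] = 4294967295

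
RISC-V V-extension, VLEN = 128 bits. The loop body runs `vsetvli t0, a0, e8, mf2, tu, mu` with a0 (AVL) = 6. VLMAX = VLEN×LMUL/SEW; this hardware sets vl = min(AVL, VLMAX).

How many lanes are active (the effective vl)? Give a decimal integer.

vl = 6

lanes per group: 128·1/2/8 = 8
vl = min(AVL, VLMAX) = min(6, 8) = 6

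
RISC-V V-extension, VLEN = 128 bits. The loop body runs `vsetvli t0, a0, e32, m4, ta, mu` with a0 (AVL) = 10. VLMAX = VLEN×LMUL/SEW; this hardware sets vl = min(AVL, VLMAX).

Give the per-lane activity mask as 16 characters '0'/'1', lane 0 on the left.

lanes per group: 128·4/32 = 16
AVL=10 ≤ VLMAX=16, so vl = 10
bits (lane 0 leftmost): 1111111111000000

predicate = 1111111111000000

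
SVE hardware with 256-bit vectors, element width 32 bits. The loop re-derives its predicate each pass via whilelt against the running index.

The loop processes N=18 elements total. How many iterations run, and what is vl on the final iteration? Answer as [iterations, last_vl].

[iterations, last_vl] = [3, 2]

256-bit reg / 32-bit elem → 8 lanes
18 elements at 8/iter → 3 passes, remainder 2 on the last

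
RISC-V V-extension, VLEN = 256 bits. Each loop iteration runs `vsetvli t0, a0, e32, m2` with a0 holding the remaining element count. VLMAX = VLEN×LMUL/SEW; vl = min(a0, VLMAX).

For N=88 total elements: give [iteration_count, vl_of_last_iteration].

[iterations, last_vl] = [6, 8]

lanes per group: 256·2/32 = 16
N=88: ⌈88/16⌉ = 6 iters; last vl = 88 − 5×16 = 8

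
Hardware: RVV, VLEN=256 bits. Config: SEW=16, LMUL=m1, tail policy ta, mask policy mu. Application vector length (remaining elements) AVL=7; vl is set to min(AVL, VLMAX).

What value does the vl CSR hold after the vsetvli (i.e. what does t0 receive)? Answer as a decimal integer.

vl = 7

VLMAX = VLEN×LMUL/SEW = 256×1/16 = 16
AVL=7 ≤ VLMAX=16, so vl = 7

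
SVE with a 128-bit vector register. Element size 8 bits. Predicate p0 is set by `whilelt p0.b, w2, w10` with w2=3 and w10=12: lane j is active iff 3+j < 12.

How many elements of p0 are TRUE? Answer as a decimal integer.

register lanes = 128/8 = 16
p0[j] = (3+j < 12); true for j=0..8 → 9 lanes set

vl = 9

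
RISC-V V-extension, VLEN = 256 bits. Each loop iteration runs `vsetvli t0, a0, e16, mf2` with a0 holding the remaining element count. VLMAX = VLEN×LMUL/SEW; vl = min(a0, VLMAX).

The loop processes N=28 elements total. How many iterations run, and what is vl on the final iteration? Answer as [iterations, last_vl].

[iterations, last_vl] = [4, 4]

lanes per group: 256·1/2/16 = 8
28 elements at 8/iter → 4 passes, remainder 4 on the last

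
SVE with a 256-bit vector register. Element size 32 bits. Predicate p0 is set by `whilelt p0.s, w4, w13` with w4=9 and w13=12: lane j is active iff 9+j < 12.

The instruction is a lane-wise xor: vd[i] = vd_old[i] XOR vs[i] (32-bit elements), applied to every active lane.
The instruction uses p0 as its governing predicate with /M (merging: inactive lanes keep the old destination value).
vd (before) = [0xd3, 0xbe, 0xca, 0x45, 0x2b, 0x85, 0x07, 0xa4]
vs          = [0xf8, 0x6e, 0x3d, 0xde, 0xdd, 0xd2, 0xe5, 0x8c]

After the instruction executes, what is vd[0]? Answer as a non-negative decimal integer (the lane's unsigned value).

register lanes = 256/32 = 8
p0[j] = (9+j < 12); true for j=0..2 → 3 lanes set
lane  0: xor(0xd3,0xf8) ⇒ 0x2b
lane  1: xor(0xbe,0x6e) ⇒ 0xd0
lane  2: xor(0xca,0x3d) ⇒ 0xf7
lane  3: tail/keep ⇒ 0x45
lane  4: tail/keep ⇒ 0x2b
lane  5: tail/keep ⇒ 0x85
lane  6: tail/keep ⇒ 0x07
lane  7: tail/keep ⇒ 0xa4

vd[0] = 43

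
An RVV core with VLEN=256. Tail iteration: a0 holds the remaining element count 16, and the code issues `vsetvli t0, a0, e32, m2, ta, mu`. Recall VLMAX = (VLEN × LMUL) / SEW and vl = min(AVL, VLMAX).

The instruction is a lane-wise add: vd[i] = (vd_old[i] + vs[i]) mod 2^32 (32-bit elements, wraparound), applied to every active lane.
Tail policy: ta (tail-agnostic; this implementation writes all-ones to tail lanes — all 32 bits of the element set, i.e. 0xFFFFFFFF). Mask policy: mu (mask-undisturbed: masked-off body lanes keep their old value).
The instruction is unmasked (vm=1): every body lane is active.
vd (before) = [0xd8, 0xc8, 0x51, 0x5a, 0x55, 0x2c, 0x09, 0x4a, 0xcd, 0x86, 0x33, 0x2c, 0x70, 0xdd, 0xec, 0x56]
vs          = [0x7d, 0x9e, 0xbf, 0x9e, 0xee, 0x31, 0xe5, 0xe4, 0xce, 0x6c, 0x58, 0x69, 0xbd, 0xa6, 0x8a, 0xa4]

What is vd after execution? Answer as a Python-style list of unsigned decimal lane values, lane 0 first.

lanes per group: 256·2/32 = 16
vl = min(AVL, VLMAX) = min(16, 16) = 16
vd[0] add(0xd8,0x7d) -> 0x155
vd[1] add(0xc8,0x9e) -> 0x166
vd[2] add(0x51,0xbf) -> 0x110
vd[3] add(0x5a,0x9e) -> 0xf8
vd[4] add(0x55,0xee) -> 0x143
vd[5] add(0x2c,0x31) -> 0x5d
vd[6] add(0x09,0xe5) -> 0xee
vd[7] add(0x4a,0xe4) -> 0x12e
vd[8] add(0xcd,0xce) -> 0x19b
vd[9] add(0x86,0x6c) -> 0xf2
vd[10] add(0x33,0x58) -> 0x8b
vd[11] add(0x2c,0x69) -> 0x95
vd[12] add(0x70,0xbd) -> 0x12d
vd[13] add(0xdd,0xa6) -> 0x183
vd[14] add(0xec,0x8a) -> 0x176
vd[15] add(0x56,0xa4) -> 0xfa

vd = [341, 358, 272, 248, 323, 93, 238, 302, 411, 242, 139, 149, 301, 387, 374, 250]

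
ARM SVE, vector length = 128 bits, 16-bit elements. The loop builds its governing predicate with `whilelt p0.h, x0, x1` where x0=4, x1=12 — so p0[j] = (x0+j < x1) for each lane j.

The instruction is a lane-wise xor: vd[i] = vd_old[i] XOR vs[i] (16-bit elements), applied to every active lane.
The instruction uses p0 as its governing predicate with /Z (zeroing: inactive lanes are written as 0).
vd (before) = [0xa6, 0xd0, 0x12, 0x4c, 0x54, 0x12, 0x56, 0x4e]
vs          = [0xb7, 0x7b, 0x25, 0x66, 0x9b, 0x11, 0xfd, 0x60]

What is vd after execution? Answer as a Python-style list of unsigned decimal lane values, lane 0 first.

register lanes = 128/16 = 8
whilelt: lane j active iff 4+j < 12 → j < 8 → 8 active
[0] xor(0xa6,0xb7) = 0x11
[1] xor(0xd0,0x7b) = 0xab
[2] xor(0x12,0x25) = 0x37
[3] xor(0x4c,0x66) = 0x2a
[4] xor(0x54,0x9b) = 0xcf
[5] xor(0x12,0x11) = 0x03
[6] xor(0x56,0xfd) = 0xab
[7] xor(0x4e,0x60) = 0x2e

vd = [17, 171, 55, 42, 207, 3, 171, 46]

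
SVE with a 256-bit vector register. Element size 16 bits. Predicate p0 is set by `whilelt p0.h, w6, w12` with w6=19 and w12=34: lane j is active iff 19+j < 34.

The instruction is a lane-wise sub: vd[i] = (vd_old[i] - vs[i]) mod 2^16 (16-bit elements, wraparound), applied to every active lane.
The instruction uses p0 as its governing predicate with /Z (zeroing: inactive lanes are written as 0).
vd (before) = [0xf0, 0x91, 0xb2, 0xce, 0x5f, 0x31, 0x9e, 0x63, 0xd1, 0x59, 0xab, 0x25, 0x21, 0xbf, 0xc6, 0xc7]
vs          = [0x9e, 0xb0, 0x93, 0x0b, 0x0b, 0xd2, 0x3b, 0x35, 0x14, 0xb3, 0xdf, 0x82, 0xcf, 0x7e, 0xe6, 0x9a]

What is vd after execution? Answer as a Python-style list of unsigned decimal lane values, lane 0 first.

vd = [82, 65505, 31, 195, 84, 65375, 99, 46, 189, 65446, 65484, 65443, 65362, 65, 65504, 0]

256-bit reg / 16-bit elem → 16 lanes
p0[j] = (19+j < 34); true for j=0..14 → 15 lanes set
[0] sub(0xf0,0x9e) = 0x52
[1] sub(0x91,0xb0) = 0xffe1
[2] sub(0xb2,0x93) = 0x1f
[3] sub(0xce,0x0b) = 0xc3
[4] sub(0x5f,0x0b) = 0x54
[5] sub(0x31,0xd2) = 0xff5f
[6] sub(0x9e,0x3b) = 0x63
[7] sub(0x63,0x35) = 0x2e
[8] sub(0xd1,0x14) = 0xbd
[9] sub(0x59,0xb3) = 0xffa6
[10] sub(0xab,0xdf) = 0xffcc
[11] sub(0x25,0x82) = 0xffa3
[12] sub(0x21,0xcf) = 0xff52
[13] sub(0xbf,0x7e) = 0x41
[14] sub(0xc6,0xe6) = 0xffe0
[15] tail/zero = 0x00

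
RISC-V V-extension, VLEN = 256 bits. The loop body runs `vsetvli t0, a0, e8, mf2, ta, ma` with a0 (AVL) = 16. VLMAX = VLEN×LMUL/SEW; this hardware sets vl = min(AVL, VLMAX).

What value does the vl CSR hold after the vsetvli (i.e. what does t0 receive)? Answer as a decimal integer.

lanes per group: 256·1/2/8 = 16
vl = min(AVL, VLMAX) = min(16, 16) = 16

vl = 16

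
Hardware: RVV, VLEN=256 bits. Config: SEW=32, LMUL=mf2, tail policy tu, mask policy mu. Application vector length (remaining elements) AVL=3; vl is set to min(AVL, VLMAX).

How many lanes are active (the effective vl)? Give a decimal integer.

VLMAX = VLEN×LMUL/SEW = 256×1/2/32 = 4
vl = min(AVL, VLMAX) = min(3, 4) = 3

vl = 3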